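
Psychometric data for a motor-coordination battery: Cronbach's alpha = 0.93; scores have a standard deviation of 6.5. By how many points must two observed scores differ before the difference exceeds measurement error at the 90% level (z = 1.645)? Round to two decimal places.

SEM = 6.500·√(1 − 0.930) ≃ 1.720
SE_diff = √2 · SEM ≃ 2.432
Minimum reliable difference = 1.645 · SE_diff ≃ 1.645 · 2.432 ≃ 4.001

4.00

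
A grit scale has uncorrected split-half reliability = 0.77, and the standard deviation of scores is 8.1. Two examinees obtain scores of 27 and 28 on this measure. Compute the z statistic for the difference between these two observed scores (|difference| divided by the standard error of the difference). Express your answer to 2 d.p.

0.24

r_full = 2·0.77 / (1 + 0.77) ≈ 0.8701
SEM = 8.1000 × √(1 − 0.8701) = 8.1000 × √0.1299 ≈ 8.1000 × 0.3605 ≈ 2.9199
Standard error of the difference = 2.9199·√2 ≈ 4.1293
z = 1 / 4.1293 ≈ 0.2422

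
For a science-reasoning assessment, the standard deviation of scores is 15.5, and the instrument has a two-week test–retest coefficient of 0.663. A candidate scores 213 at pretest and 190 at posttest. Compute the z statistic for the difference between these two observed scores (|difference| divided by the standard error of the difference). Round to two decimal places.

SEM = 15.500 × √(1 − 0.663) = 15.500 × √0.337 ≈ 15.500 × 0.581 ≈ 8.998
Standard error of the difference = 8.998·√2 ≈ 12.725
z = |213 − 190| / 12.725 = 23 / 12.725 ≈ 1.807

1.81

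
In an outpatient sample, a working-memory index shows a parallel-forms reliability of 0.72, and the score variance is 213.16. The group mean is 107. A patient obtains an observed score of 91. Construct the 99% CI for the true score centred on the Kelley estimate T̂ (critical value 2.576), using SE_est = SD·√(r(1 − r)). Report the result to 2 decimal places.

[78.59, 112.37]

SD = √213.16 = 14.60000
Estimated true score = 0.72000×91 + (1 − 0.72000)×107 ≈ 95.48000
SE_est = SD × √(r(1 − r)) = 14.60000 × √0.20160 ≈ 14.60000 × 0.44900 ≈ 6.55538
CI = 95.48000 ± 2.576 × 6.55538 → [78.59333, 112.36667]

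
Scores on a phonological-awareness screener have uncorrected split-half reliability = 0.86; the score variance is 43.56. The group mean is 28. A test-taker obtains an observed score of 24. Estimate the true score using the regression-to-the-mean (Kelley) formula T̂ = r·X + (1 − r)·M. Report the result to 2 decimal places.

24.30

r_full = 2·0.86 / (1 + 0.86) ≃ 0.92473
Estimated true score = 0.92473*24 + (1 − 0.92473)*28 ≃ 24.30108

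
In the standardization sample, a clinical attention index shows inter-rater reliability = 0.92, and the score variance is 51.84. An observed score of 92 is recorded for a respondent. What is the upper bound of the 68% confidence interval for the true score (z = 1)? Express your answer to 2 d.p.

94.04

SD = √51.84 ≈ 7.2000
SEM = 7.2000×√(1 − 0.9200) ≈ 2.0365
1 × SEM ≈ 2.0365
Upper bound: 92 + 2.0365 = 94.0365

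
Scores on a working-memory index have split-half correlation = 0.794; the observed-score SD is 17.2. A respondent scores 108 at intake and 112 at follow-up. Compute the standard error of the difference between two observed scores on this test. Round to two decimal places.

r_full = 2·0.794 / (1 + 0.794) ≈ 0.8852
SEM = 17.2000 · √(1 − 0.8852) = 17.2000 · √0.1148 ≈ 17.2000 · 0.3389 ≈ 5.8284
Standard error of the difference = 5.8284·√2 ≈ 8.2426

8.24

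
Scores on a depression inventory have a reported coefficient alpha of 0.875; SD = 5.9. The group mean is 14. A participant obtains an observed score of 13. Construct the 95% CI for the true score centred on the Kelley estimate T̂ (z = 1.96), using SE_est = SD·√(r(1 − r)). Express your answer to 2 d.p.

T̂ = r·X + (1 − r)·M = 0.875·13 + 0.125·14 = 11.375 + 1.750 ≈ 13.125
SE_est = 5.900·√[r(1 − r)] ≈ 1.951
CI = 13.125 ± 1.96 · 1.951 → [9.301, 16.949]

[9.30, 16.95]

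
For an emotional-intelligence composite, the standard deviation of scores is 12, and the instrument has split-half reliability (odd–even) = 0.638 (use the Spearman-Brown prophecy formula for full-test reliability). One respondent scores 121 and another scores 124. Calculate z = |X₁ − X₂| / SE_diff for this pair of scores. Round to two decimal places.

0.38

r_full = 2·0.638 / (1 + 0.638) ≈ 0.779
SEM = 12.000*√(1 − 0.779) ≈ 5.641
Standard error of the difference = 5.641·√2 ≈ 7.978
z = 3 / 7.978 ≈ 0.376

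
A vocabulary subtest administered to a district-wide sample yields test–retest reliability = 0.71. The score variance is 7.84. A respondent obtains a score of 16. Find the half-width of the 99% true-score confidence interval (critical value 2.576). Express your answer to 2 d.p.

SD = √7.84 ≈ 2.80000
The standard error of measurement is 2.80000·√(1 − 0.71000) ≈ 2.80000·0.53852 ≈ 1.50785.
Half-width = 2.576·1.50785 ≈ 3.88421

3.88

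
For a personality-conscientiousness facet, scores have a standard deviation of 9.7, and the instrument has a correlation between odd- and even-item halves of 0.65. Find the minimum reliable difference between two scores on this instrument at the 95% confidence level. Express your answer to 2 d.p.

Full-length reliability (Spearman-Brown) = 2(0.65)/(1+0.65) ≈ 0.7879
SEM = 9.7000×√(1 − 0.7879) ≈ 4.4675
SE_diff = SEM × √2 ≈ 4.4675 × 1.4142 ≈ 6.3180
Smallest detectable difference = 1.96×6.3180 ≈ 12.3833

12.38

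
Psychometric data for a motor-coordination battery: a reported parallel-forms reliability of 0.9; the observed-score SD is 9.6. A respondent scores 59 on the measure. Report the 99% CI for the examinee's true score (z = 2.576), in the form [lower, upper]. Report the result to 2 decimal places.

SEM = 9.600*√(1 − 0.900) ≈ 3.036
Margin = 2.576 * 3.036 ≈ 7.820
99% CI: 59 ± 7.820 = [51.180, 66.820]

[51.18, 66.82]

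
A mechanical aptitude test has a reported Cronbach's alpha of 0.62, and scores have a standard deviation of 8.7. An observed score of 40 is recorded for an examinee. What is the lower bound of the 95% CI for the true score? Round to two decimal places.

29.49

SEM = 8.700 * √(1 − 0.620) = 8.700 * √0.380 ≃ 8.700 * 0.616 ≃ 5.363
Half-width = 1.96*5.363 ≃ 10.512
Lower limit = 40 − 10.512 ≃ 29.488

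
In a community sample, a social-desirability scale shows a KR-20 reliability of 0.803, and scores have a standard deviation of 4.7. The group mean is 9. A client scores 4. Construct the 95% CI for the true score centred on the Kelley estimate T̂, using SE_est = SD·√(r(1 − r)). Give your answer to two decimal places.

[1.32, 8.65]

Estimated true score = 0.8030*4 + (1 − 0.8030)*9 ≃ 4.9850
SE_est = SD * √(r(1 − r)) = 4.7000 * √0.1582 ≃ 4.7000 * 0.3977 ≃ 1.8693
95% CI: 4.9850 ± 3.6639 ≃ (1.3211, 8.6489)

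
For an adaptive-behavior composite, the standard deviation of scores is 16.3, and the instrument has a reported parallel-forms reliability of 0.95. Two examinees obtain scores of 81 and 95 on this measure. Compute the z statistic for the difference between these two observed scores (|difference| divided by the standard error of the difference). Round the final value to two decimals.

2.72

The standard error of measurement is 16.3000×√(1 − 0.9500) ≈ 16.3000×0.2236 ≈ 3.6448.
SE_diff = SEM × √2 ≈ 3.6448 × 1.4142 ≈ 5.1545
z = |81 − 95| / 5.1545 = 14 / 5.1545 ≈ 2.7161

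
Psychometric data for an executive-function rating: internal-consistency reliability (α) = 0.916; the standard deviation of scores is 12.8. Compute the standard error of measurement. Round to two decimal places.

SEM = 12.80000 * √(1 − 0.91600) = 12.80000 * √0.08400 ≈ 12.80000 * 0.28983 ≈ 3.70979

3.71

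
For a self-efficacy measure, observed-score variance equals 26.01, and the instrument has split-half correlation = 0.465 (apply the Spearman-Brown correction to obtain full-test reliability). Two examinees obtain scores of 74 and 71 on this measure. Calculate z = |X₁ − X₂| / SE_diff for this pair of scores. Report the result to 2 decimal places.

σ = 26.01^(1/2) = 5.1000
r_full = 2·0.465 / (1 + 0.465) ≃ 0.6348
SEM = 5.1000·√(1 − 0.6348) ≃ 3.0820
SE_diff = SEM · √2 ≃ 3.0820 · 1.4142 ≃ 4.3586
z = 3 / 4.3586 ≃ 0.6883

0.69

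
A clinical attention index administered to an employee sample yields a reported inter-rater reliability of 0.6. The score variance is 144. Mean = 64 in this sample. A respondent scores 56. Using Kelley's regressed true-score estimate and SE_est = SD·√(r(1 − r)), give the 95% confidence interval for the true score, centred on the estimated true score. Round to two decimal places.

[47.68, 70.72]

SD = √144 = 12.0000
T̂ = 0.6000(56) + 0.4000(64) ≈ 59.2000
SE_est = SD × √(r(1 − r)) = 12.0000 × √0.2400 ≈ 12.0000 × 0.4899 ≈ 5.8788
95% CI: 59.2000 ± 11.5224 ≈ (47.6776, 70.7224)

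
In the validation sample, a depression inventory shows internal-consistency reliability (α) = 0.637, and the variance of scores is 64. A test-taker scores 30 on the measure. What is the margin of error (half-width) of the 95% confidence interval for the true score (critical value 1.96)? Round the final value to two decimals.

9.45

SD = √64 ≃ 8.000
The standard error of measurement is 8.000·√(1 − 0.637) ≃ 8.000·0.602 ≃ 4.820.
Margin = 1.96 · 4.820 ≃ 9.447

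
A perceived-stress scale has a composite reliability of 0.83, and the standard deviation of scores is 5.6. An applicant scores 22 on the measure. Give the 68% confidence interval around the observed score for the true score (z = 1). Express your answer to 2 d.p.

[19.69, 24.31]

The standard error of measurement is 5.600×√(1 − 0.830) ≈ 5.600×0.412 ≈ 2.309.
1 × SEM ≈ 2.309
Interval: (19.691, 24.309)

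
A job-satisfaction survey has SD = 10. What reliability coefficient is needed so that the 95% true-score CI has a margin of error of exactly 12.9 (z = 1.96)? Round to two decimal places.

0.57

SEM needed = half-width / z = 12.9/1.96 ≈ 6.58163
Required reliability = 1 − (SEM/SD)² = 1 − 0.43318 ≈ 0.56682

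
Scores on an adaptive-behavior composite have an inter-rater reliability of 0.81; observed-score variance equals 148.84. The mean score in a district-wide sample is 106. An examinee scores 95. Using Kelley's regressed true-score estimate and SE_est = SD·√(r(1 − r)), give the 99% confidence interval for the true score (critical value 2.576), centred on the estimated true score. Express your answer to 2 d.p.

σ = 148.84^(1/2) = 12.2000
T̂ = r·X + (1 − r)·M = 0.8100·95 + 0.1900·106 = 76.9500 + 20.1400 ≈ 97.0900
SE_est = SD · √(r(1 − r)) = 12.2000 · √0.1539 ≈ 12.2000 · 0.3923 ≈ 4.7861
CI = 97.0900 ± 2.576 · 4.7861 → [84.7611, 109.4189]

[84.76, 109.42]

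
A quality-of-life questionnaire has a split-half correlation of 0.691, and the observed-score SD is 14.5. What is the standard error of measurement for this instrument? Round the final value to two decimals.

6.20

Full-length reliability (Spearman-Brown) = 2(0.691)/(1+0.691) ≈ 0.817
SEM = 14.500 * √(1 − 0.817) = 14.500 * √0.183 ≈ 14.500 * 0.427 ≈ 6.198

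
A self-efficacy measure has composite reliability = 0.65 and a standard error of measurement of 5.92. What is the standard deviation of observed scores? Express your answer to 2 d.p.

10.01

σ = SEM·(1 − r)^(−1/2) ≈ 5.92·1.690 ≈ 10.007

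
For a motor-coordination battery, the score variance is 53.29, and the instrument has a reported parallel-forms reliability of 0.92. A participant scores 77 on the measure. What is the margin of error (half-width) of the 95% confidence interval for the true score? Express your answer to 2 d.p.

4.05

SD = √53.29 = 7.30000
SEM = 7.30000 * √(1 − 0.92000) = 7.30000 * √0.08000 ≈ 7.30000 * 0.28284 ≈ 2.06475
Margin = 1.96 * 2.06475 ≈ 4.04691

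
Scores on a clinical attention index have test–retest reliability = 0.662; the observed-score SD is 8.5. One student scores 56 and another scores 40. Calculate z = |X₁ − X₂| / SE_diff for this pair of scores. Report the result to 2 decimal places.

SEM = 8.5000 * √(1 − 0.6620) = 8.5000 * √0.3380 ≈ 8.5000 * 0.5814 ≈ 4.9417
SE_diff = √2 * SEM ≈ 6.9886
z = |56 − 40| / 6.9886 = 16 / 6.9886 ≈ 2.2894

2.29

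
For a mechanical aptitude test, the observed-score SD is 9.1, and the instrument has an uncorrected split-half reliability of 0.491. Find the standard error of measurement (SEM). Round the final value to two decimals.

Full-length reliability (Spearman-Brown) = 2(0.491)/(1+0.491) ≈ 0.6586
SEM = 9.1000×√(1 − 0.6586) ≈ 5.3169

5.32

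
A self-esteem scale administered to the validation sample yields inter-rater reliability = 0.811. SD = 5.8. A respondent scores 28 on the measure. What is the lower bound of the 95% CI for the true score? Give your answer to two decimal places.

The standard error of measurement is 5.80000·√(1 − 0.81100) ≈ 5.80000·0.43474 ≈ 2.52150.
1.96 · SEM ≈ 4.94214
Lower bound: 28 − 4.94214 = 23.05786

23.06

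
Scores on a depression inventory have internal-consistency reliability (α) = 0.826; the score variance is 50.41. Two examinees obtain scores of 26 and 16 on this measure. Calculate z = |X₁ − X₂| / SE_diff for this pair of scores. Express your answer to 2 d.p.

σ = 50.41^(1/2) = 7.1000
SEM = 7.1000 × √(1 − 0.8260) = 7.1000 × √0.1740 ≈ 7.1000 × 0.4171 ≈ 2.9616
Standard error of the difference = 2.9616·√2 ≈ 4.1884
z = 10 / 4.1884 ≈ 2.3875

2.39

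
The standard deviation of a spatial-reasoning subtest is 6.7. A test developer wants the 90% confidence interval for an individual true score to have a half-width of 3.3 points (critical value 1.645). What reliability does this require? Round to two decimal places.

0.91

Required SEM = 3.3 / 1.645 ≈ 2.0061
r = 1 − (2.0061/6.7)² ≈ 1 − 0.0896 ≈ 0.9104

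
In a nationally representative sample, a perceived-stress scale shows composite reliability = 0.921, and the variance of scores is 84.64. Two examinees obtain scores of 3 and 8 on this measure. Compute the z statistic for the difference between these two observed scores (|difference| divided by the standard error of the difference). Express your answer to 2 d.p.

1.37

SD = √84.64 ≈ 9.200
The standard error of measurement is 9.200×√(1 − 0.921) ≈ 9.200×0.281 ≈ 2.586.
Standard error of the difference = 2.586·√2 ≈ 3.657
z = |3 − 8| / 3.657 = 5 / 3.657 ≈ 1.367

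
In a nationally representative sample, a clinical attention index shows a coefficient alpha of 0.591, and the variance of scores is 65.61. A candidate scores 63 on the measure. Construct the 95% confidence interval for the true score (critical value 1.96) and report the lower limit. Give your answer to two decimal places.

52.85

σ = 65.61^(1/2) = 8.100
The standard error of measurement is 8.100*√(1 − 0.591) ≈ 8.100*0.640 ≈ 5.180.
Half-width = 1.96*5.180 ≈ 10.153
Lower limit = 63 − 10.153 ≈ 52.847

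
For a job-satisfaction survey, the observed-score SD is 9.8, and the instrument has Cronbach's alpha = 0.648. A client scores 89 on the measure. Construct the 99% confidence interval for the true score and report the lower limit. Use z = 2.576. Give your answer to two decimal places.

SEM = 9.800 * √(1 − 0.648) = 9.800 * √0.352 ≈ 9.800 * 0.593 ≈ 5.814
2.576 * SEM ≈ 14.978
Lower bound: 89 − 14.978 = 74.022

74.02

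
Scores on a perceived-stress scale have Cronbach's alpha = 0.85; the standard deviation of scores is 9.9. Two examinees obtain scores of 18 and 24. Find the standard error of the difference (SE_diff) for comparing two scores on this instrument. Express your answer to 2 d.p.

5.42

SEM = 9.9000*√(1 − 0.8500) ≃ 3.8343
SE_diff = SEM * √2 ≃ 3.8343 * 1.4142 ≃ 5.4225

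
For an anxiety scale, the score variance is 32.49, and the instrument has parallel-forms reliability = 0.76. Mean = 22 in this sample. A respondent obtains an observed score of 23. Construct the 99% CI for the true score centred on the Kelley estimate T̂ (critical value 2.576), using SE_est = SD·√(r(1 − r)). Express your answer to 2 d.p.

[16.49, 29.03]

SD = √32.49 ≈ 5.7000
T̂ = r·X + (1 − r)·M = 0.7600×23 + 0.2400×22 = 17.4800 + 5.2800 ≈ 22.7600
SE_est = SD × √(r(1 − r)) = 5.7000 × √0.1824 ≈ 5.7000 × 0.4271 ≈ 2.4344
CI = 22.7600 ± 2.576 × 2.4344 → [16.4891, 29.0309]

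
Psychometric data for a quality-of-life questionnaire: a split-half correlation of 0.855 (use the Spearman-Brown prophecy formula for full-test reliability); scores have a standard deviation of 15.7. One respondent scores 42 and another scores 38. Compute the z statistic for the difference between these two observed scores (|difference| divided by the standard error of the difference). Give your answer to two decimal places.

Spearman-Brown: r = 2(0.855) / (1 + 0.855) = 1.710 / 1.855 ≃ 0.922
SEM = 15.700*√(1 − 0.922) ≃ 4.389
SE_diff = √2 * SEM ≃ 6.208
z = 4 / 6.208 ≃ 0.644

0.64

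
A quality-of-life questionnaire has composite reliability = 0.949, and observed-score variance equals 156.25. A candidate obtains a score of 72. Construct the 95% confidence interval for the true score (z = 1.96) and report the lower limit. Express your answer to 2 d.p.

σ = 156.25^(1/2) = 12.500
SEM = 12.500·√(1 − 0.949) ≃ 2.823
Half-width = 1.96·2.823 ≃ 5.533
Lower bound: 72 − 5.533 = 66.467

66.47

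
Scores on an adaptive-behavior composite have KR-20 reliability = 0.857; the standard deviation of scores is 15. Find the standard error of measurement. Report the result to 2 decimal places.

5.67

SEM = 15.0000 * √(1 − 0.8570) = 15.0000 * √0.1430 ≃ 15.0000 * 0.3782 ≃ 5.6723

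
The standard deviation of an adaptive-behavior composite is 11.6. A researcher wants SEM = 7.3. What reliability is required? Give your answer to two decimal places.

r = 1 − (SEM / SD)² = 1 − (7.300 / 11.6)² ≈ 1 − 0.396 ≈ 0.604

0.60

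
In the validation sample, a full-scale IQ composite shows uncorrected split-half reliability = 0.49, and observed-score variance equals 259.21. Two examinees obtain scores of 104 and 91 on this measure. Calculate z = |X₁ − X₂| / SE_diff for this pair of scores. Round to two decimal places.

σ = 259.21^(1/2) = 16.100
r_full = 2·0.49 / (1 + 0.49) ≃ 0.658
SEM = 16.100 · √(1 − 0.658) = 16.100 · √0.342 ≃ 16.100 · 0.585 ≃ 9.419
SE_diff = √2 · SEM ≃ 13.321
z = |104 − 91| / 13.321 = 13 / 13.321 ≃ 0.976

0.98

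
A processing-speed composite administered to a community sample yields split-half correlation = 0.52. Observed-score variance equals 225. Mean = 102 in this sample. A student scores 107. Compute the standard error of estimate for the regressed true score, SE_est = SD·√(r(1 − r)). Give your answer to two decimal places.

6.97

SD = √225 = 15.00000
Spearman-Brown: r = 2(0.52) / (1 + 0.52) = 1.04000 / 1.52000 ≈ 0.68421
SE_est = 15.00000×√(0.68421×0.31579) ≈ 6.97244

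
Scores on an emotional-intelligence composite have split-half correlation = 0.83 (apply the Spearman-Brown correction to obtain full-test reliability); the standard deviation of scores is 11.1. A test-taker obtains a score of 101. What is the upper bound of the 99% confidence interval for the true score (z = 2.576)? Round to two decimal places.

109.72

r_full = 2·0.83 / (1 + 0.83) ≈ 0.907
SEM = 11.100 · √(1 − 0.907) = 11.100 · √0.093 ≈ 11.100 · 0.305 ≈ 3.383
2.576 · SEM ≈ 8.715
Upper bound: 101 + 8.715 = 109.715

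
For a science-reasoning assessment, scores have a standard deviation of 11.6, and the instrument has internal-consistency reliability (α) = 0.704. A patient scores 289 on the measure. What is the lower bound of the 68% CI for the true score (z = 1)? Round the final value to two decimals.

The standard error of measurement is 11.6000×√(1 − 0.7040) ≈ 11.6000×0.5441 ≈ 6.3111.
Half-width = 1×6.3111 ≈ 6.3111
Lower bound: 289 − 6.3111 = 282.6889

282.69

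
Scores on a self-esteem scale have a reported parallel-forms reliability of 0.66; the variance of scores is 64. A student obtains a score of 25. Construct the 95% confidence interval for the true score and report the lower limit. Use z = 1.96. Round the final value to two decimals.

SD = √64 = 8.000
The standard error of measurement is 8.000×√(1 − 0.660) ≈ 8.000×0.583 ≈ 4.665.
1.96 × SEM ≈ 9.143
Lower bound: 25 − 9.143 = 15.857

15.86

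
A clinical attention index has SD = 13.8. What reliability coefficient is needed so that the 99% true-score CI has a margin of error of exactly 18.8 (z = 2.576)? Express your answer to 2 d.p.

SEM needed = half-width / z = 18.8/2.576 ≈ 7.29814
r = 1 − (7.29814/13.8)² ≈ 1 − 0.27968 ≈ 0.72032

0.72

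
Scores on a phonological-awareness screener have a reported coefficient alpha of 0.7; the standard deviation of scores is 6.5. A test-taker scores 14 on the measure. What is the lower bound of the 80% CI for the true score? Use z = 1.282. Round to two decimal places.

9.44

The standard error of measurement is 6.50000×√(1 − 0.70000) ≈ 6.50000×0.54772 ≈ 3.56020.
1.282 × SEM ≈ 4.56417
Lower bound: 14 − 4.56417 = 9.43583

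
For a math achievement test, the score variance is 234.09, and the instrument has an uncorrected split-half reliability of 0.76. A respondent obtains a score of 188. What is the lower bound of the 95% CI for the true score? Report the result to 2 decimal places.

σ = 234.09^(1/2) = 15.30000
Full-length reliability (Spearman-Brown) = 2(0.76)/(1+0.76) ≈ 0.86364
SEM = 15.30000*√(1 − 0.86364) ≈ 5.64990
Half-width = 1.96*5.64990 ≈ 11.07380
Lower bound: 188 − 11.07380 = 176.92620

176.93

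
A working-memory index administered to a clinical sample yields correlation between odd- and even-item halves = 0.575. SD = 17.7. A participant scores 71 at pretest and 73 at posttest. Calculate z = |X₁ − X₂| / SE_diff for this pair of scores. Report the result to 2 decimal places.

0.15

Spearman-Brown: r = 2(0.575) / (1 + 0.575) = 1.1500 / 1.5750 ≈ 0.7302
SEM = 17.7000 * √(1 − 0.7302) = 17.7000 * √0.2698 ≈ 17.7000 * 0.5195 ≈ 9.1945
SE_diff = √2 * SEM ≈ 13.0030
z = 2 / 13.0030 ≈ 0.1538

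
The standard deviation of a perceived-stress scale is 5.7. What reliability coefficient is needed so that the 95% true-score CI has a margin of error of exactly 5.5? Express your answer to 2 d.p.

SEM needed = half-width / z = 5.5/1.96 ≈ 2.8061
r = 1 − (SEM / SD)² = 1 − (2.8061 / 5.7)² ≈ 1 − 0.2424 ≈ 0.7576

0.76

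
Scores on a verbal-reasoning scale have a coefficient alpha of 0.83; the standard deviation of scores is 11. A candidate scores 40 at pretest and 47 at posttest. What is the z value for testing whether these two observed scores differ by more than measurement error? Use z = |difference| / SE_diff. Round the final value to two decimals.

1.09

SEM = 11.0000 · √(1 − 0.8300) = 11.0000 · √0.1700 ≈ 11.0000 · 0.4123 ≈ 4.5354
SE_diff = SEM · √2 ≈ 4.5354 · 1.4142 ≈ 6.4140
z = 7 / 6.4140 ≈ 1.0914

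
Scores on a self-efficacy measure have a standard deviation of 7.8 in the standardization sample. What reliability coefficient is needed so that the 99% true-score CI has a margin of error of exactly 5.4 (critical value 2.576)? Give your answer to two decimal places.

0.93

Required SEM = 5.4 / 2.576 ≈ 2.096
Required reliability = 1 − (SEM/SD)² = 1 − 0.072 ≈ 0.928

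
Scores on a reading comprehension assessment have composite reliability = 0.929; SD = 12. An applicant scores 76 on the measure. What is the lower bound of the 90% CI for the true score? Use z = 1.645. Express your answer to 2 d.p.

70.74

SEM = 12.000 × √(1 − 0.929) = 12.000 × √0.071 ≈ 12.000 × 0.266 ≈ 3.197
Half-width = 1.645×3.197 ≈ 5.260
Lower limit = 76 − 5.260 ≈ 70.740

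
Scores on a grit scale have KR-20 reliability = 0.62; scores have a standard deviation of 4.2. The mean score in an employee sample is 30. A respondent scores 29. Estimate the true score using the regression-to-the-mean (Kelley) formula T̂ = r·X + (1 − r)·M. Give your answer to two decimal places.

T̂ = 0.620(29) + 0.380(30) ≈ 29.380

29.38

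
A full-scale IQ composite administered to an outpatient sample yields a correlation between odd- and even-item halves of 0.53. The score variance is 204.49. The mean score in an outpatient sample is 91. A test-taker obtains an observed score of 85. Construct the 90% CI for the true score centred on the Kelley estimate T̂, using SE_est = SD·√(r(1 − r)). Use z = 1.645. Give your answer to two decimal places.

[75.99, 97.70]

σ = 204.49^(1/2) = 14.300
r_full = 2·0.53 / (1 + 0.53) ≈ 0.693
T̂ = r·X + (1 − r)·M = 0.693*85 + 0.307*91 ≈ 58.889 + 27.954 ≈ 86.843
SE_est = 14.300·√[r(1 − r)] ≈ 6.597
CI = 86.843 ± 1.645 * 6.597 → [75.991, 97.695]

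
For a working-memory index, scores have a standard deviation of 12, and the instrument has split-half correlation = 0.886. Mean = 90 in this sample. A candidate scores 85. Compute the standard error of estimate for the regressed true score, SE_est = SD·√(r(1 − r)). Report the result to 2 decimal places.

r_full = 2·0.886 / (1 + 0.886) ≃ 0.940
SE_est = SD * √(r(1 − r)) = 12.000 * √0.057 ≃ 12.000 * 0.238 ≃ 2.860

2.86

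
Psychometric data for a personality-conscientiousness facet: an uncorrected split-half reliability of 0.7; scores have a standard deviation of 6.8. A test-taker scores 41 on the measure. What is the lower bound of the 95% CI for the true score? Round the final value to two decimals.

Spearman-Brown: r = 2(0.7) / (1 + 0.7) = 1.400 / 1.700 ≈ 0.824
SEM = 6.800 · √(1 − 0.824) = 6.800 · √0.176 ≈ 6.800 · 0.420 ≈ 2.857
Margin = 1.96 · 2.857 ≈ 5.599
Lower bound: 41 − 5.599 = 35.401

35.40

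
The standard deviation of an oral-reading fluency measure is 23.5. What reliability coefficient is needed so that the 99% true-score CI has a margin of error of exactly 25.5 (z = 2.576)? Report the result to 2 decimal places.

0.82

Required SEM = 25.5 / 2.576 ≈ 9.899
Required reliability = 1 − (SEM/SD)² = 1 − 0.177 ≈ 0.823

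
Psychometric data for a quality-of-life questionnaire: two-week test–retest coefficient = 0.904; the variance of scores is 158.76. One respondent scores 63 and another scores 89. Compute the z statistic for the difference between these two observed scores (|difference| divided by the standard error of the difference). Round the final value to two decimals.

4.71

σ = 158.76^(1/2) = 12.600
SEM = 12.600×√(1 − 0.904) ≈ 3.904
SE_diff = SEM × √2 ≈ 3.904 × 1.414 ≈ 5.521
z = 26 / 5.521 ≈ 4.709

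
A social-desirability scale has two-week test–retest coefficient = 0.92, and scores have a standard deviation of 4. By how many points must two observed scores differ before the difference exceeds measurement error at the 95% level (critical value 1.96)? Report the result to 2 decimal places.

SEM = 4.0000 * √(1 − 0.9200) = 4.0000 * √0.0800 ≈ 4.0000 * 0.2828 ≈ 1.1314
SE_diff = √2 * SEM ≈ 1.6000
Minimum reliable difference = 1.96 * SE_diff ≈ 1.96 * 1.6000 ≈ 3.1360

3.14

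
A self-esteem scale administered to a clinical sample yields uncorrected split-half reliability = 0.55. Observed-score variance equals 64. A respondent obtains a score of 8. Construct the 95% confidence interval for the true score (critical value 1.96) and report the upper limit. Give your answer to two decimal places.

16.45

SD = √64 = 8.00000
Spearman-Brown: r = 2(0.55) / (1 + 0.55) = 1.10000 / 1.55000 ≈ 0.70968
SEM = 8.00000·√(1 − 0.70968) ≈ 4.31053
Half-width = 1.96·4.31053 ≈ 8.44863
Upper limit = 8 + 8.44863 ≈ 16.44863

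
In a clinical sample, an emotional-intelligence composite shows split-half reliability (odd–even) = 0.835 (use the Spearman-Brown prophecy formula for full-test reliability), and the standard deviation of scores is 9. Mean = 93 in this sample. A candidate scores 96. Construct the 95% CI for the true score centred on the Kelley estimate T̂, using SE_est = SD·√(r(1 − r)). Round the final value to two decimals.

r_full = 2·0.835 / (1 + 0.835) ≃ 0.91008
T̂ = r·X + (1 − r)·M = 0.91008*96 + 0.08992*93 ≃ 87.36785 + 8.36240 ≃ 95.73025
SE_est = SD * √(r(1 − r)) = 9.00000 * √0.08183 ≃ 9.00000 * 0.28606 ≃ 2.57458
95% CI: 95.73025 ± 5.04618 ≃ (90.68407, 100.77643)

[90.68, 100.78]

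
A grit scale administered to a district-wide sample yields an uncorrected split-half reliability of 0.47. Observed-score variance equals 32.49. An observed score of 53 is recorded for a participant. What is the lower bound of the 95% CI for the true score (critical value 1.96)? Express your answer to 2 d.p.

46.29

SD = √32.49 ≈ 5.7000
Full-length reliability (Spearman-Brown) = 2(0.47)/(1+0.47) ≈ 0.6395
SEM = 5.7000 * √(1 − 0.6395) = 5.7000 * √0.3605 ≈ 5.7000 * 0.6005 ≈ 3.4226
Half-width = 1.96*3.4226 ≈ 6.7083
Lower limit = 53 − 6.7083 ≈ 46.2917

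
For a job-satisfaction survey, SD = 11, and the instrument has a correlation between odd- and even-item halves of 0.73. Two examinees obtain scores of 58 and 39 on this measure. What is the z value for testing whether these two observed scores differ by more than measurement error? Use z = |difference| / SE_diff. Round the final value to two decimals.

3.09

Full-length reliability (Spearman-Brown) = 2(0.73)/(1+0.73) ≈ 0.844
SEM = 11.000 · √(1 − 0.844) = 11.000 · √0.156 ≈ 11.000 · 0.395 ≈ 4.346
SE_diff = √2 · SEM ≈ 6.146
z = |58 − 39| / 6.146 = 19 / 6.146 ≈ 3.092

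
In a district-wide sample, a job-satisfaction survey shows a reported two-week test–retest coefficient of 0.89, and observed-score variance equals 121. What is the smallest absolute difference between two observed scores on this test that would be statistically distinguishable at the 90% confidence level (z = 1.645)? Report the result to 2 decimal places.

8.49

σ = 121^(1/2) = 11.000
SEM = 11.000 · √(1 − 0.890) = 11.000 · √0.110 ≈ 11.000 · 0.332 ≈ 3.648
Standard error of the difference = 3.648·√2 ≈ 5.159
Minimum reliable difference = 1.645 · SE_diff ≈ 1.645 · 5.159 ≈ 8.487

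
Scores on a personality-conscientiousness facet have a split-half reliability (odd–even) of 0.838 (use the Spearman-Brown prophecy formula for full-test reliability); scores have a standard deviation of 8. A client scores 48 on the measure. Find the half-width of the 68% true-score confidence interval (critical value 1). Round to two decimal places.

2.38

Spearman-Brown: r = 2(0.838) / (1 + 0.838) = 1.67600 / 1.83800 ≈ 0.91186
SEM = 8.00000 × √(1 − 0.91186) = 8.00000 × √0.08814 ≈ 8.00000 × 0.29688 ≈ 2.37506
1 × SEM ≈ 2.37506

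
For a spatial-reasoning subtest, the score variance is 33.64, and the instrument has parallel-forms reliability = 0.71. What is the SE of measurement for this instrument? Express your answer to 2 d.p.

σ = 33.64^(1/2) = 5.800
The standard error of measurement is 5.800·√(1 − 0.710) ≃ 5.800·0.539 ≃ 3.123.

3.12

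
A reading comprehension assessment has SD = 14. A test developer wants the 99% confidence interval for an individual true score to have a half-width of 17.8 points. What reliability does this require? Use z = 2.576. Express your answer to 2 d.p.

SEM needed = half-width / z = 17.8/2.576 ≈ 6.910
r = 1 − (6.910/14)² ≈ 1 − 0.244 ≈ 0.756

0.76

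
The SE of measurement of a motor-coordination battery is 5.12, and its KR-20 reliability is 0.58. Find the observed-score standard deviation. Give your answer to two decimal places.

7.90

σ = SEM·(1 − r)^(−1/2) ≈ 5.12×1.5430 ≈ 7.9003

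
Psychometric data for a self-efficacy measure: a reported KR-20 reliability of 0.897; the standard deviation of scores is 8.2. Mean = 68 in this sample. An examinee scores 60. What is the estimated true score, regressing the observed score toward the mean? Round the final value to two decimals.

60.82

Estimated true score = 0.8970·60 + (1 − 0.8970)·68 ≈ 60.8240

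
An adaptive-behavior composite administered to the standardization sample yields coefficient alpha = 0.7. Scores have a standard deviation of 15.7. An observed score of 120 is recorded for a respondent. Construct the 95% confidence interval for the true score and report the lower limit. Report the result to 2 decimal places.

SEM = 15.700 · √(1 − 0.700) = 15.700 · √0.300 ≈ 15.700 · 0.548 ≈ 8.599
Half-width = 1.96·8.599 ≈ 16.855
Lower bound: 120 − 16.855 = 103.145

103.15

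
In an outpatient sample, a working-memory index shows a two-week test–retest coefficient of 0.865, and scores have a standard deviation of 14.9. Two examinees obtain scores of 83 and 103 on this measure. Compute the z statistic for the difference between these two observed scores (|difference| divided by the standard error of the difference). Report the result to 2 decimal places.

The standard error of measurement is 14.90000·√(1 − 0.86500) ≈ 14.90000·0.36742 ≈ 5.47461.
SE_diff = √2 · SEM ≈ 7.74227
z = |83 − 103| / 7.74227 = 20 / 7.74227 ≈ 2.58322

2.58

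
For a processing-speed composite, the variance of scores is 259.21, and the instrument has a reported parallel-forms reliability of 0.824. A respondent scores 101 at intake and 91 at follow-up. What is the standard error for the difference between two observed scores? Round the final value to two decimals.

9.55

SD = √259.21 ≈ 16.100
The standard error of measurement is 16.100×√(1 − 0.824) ≈ 16.100×0.420 ≈ 6.754.
SE_diff = SEM × √2 ≈ 6.754 × 1.414 ≈ 9.552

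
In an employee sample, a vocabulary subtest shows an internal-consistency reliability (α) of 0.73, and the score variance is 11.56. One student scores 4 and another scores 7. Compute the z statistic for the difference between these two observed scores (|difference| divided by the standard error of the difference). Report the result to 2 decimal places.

SD = √11.56 ≈ 3.40000
SEM = 3.40000 · √(1 − 0.73000) = 3.40000 · √0.27000 ≈ 3.40000 · 0.51962 ≈ 1.76669
Standard error of the difference = 1.76669·√2 ≈ 2.49848
z = |4 − 7| / 2.49848 = 3 / 2.49848 ≈ 1.20073

1.20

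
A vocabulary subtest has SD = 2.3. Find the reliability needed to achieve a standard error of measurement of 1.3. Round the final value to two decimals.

0.68

r = 1 − (1.3000/2.3)² ≈ 1 − 0.3195 ≈ 0.6805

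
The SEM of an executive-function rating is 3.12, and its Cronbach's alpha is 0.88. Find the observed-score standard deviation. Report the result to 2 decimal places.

9.01

SD = SEM / √(1 − r) = 3.12 / √0.1200 ≈ 3.12 / 0.3464 ≈ 9.0067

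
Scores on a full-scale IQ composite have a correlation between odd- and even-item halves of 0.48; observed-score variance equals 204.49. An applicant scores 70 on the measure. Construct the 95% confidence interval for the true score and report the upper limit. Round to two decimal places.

SD = √204.49 ≈ 14.3000
r_full = 2·0.48 / (1 + 0.48) ≈ 0.6486
SEM = 14.3000×√(1 − 0.6486) ≈ 8.4763
Half-width = 1.96×8.4763 ≈ 16.6136
Upper limit = 70 + 16.6136 ≈ 86.6136

86.61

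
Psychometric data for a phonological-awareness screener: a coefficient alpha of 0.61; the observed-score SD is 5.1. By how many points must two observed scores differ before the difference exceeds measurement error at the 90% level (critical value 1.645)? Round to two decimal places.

7.41

SEM = 5.100 * √(1 − 0.610) = 5.100 * √0.390 ≈ 5.100 * 0.624 ≈ 3.185
Standard error of the difference = 3.185·√2 ≈ 4.504
Minimum reliable difference = 1.645 * SE_diff ≈ 1.645 * 4.504 ≈ 7.409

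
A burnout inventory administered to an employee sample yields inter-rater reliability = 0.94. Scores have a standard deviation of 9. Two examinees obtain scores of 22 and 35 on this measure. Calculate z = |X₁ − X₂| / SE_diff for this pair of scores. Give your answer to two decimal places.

4.17

SEM = 9.000 · √(1 − 0.940) = 9.000 · √0.060 ≃ 9.000 · 0.245 ≃ 2.205
Standard error of the difference = 2.205·√2 ≃ 3.118
z = |22 − 35| / 3.118 = 13 / 3.118 ≃ 4.170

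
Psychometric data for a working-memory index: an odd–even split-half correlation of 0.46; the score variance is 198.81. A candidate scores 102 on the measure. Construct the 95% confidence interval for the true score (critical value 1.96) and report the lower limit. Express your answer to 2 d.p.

SD = √198.81 ≈ 14.10000
Full-length reliability (Spearman-Brown) = 2(0.46)/(1+0.46) ≈ 0.63014
The standard error of measurement is 14.10000*√(1 − 0.63014) ≈ 14.10000*0.60816 ≈ 8.57511.
Half-width = 1.96*8.57511 ≈ 16.80721
Lower bound: 102 − 16.80721 = 85.19279

85.19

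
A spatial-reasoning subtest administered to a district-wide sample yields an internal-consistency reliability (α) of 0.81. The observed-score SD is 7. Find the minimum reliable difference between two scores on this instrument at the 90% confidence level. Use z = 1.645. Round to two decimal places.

7.10

SEM = 7.0000 · √(1 − 0.8100) = 7.0000 · √0.1900 ≈ 7.0000 · 0.4359 ≈ 3.0512
Standard error of the difference = 3.0512·√2 ≈ 4.3151
Smallest detectable difference = 1.645·4.3151 ≈ 7.0983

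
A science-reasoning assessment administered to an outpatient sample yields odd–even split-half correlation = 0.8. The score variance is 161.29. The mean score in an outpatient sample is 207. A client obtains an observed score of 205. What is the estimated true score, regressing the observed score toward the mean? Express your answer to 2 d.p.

205.22

r_full = 2·0.8 / (1 + 0.8) ≃ 0.8889
T̂ = 0.8889(205) + 0.1111(207) ≃ 205.2222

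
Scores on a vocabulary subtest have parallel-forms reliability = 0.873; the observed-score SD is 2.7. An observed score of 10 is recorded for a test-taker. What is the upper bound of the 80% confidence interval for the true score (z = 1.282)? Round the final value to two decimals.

11.23

SEM = 2.7000 * √(1 − 0.8730) = 2.7000 * √0.1270 ≈ 2.7000 * 0.3564 ≈ 0.9622
Half-width = 1.282*0.9622 ≈ 1.2335
Upper bound: 10 + 1.2335 = 11.2335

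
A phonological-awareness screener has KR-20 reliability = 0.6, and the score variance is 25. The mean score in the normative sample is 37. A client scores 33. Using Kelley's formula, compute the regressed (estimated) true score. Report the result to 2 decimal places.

T̂ = 0.600(33) + 0.400(37) ≈ 34.600

34.60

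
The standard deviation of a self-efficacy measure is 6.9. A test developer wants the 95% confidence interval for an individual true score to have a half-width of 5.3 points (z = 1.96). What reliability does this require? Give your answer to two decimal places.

0.85

Required SEM = 5.3 / 1.96 ≈ 2.704
r = 1 − (2.704/6.9)² ≈ 1 − 0.154 ≈ 0.846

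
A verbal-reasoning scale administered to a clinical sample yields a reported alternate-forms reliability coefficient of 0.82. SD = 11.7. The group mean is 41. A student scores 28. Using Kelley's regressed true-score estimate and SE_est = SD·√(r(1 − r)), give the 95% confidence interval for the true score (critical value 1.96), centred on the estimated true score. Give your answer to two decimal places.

[21.53, 39.15]

T̂ = r·X + (1 − r)·M = 0.82000×28 + 0.18000×41 = 22.96000 + 7.38000 ≈ 30.34000
SE_est = 11.70000×√(0.82000×0.18000) ≈ 4.49499
95% CI: 30.34000 ± 8.81019 ≈ (21.52981, 39.15019)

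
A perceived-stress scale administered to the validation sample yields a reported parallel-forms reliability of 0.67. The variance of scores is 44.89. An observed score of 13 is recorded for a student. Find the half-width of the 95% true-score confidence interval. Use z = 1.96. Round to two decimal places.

7.54

SD = √44.89 ≈ 6.70000
SEM = 6.70000×√(1 − 0.67000) ≈ 3.84886
1.96 × SEM ≈ 7.54376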